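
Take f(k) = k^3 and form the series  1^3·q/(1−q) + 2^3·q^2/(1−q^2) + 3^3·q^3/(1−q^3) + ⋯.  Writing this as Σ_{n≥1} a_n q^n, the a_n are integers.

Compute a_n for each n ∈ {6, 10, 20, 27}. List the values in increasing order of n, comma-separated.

q^6  k|6↦f(k): 6:216 3:27 2:8 1:1  a_6=252
q^10  k|10↦f(k): 1:1 2:8 5:125 10:1000  a_10=1134
[q^20] f(20)=8000,f(10)=1000,f(5)=125,f(4)=64,f(2)=8,f(1)=1 ⇒ 9198
q^27  k|27↦f(k): 27:19683 9:729 3:27 1:1  a_27=20440

252, 1134, 9198, 20440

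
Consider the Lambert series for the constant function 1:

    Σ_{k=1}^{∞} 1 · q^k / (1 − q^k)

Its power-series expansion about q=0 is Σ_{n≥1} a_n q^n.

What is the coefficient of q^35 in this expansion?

a_35 = 4

n=35: 35·1 7·5 5·7 1·35  f→[1+1+1+1]=4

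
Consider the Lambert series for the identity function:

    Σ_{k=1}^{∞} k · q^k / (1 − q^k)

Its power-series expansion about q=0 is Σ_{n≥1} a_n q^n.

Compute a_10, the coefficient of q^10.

a_10 = 18

[q^10] f(10)=10,f(5)=5,f(2)=2,f(1)=1 ⇒ 18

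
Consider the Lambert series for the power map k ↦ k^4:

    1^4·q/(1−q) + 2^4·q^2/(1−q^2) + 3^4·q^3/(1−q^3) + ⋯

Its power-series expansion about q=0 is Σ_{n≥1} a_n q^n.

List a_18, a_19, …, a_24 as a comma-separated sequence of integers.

[q^18] f(18)=104976,f(9)=6561,f(6)=1296,f(3)=81,f(2)=16,f(1)=1 ⇒ 112931
d|19:{1,19}  Σf=1+130321=130322
[q^20] f(1)=1,f(2)=16,f(4)=256,f(5)=625,f(10)=10000,f(20)=160000 ⇒ 170898
[q^21] f(21)=194481,f(7)=2401,f(3)=81,f(1)=1 ⇒ 196964
q^22  k|22↦f(k): 22:234256 11:14641 2:16 1:1  a_22=248914
[q^23] f(1)=1,f(23)=279841 ⇒ 279842
n=24: 1·24 2·12 3·8 4·6 6·4 8·3 12·2 24·1  f→[1+16+81+256+1296+4096+20736+331776]=358258

112931, 130322, 170898, 196964, 248914, 279842, 358258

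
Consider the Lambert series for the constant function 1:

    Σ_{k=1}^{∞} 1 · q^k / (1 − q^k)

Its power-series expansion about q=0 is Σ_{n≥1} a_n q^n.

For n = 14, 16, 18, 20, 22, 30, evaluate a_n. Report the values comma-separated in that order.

4, 5, 6, 6, 4, 8

d|14:{1,2,7,14}  Σf=1+1+1+1=4
d|16:{16,8,4,2,1}  Σf=1+1+1+1+1=5
d|18:{18,9,6,3,2,1}  Σf=1+1+1+1+1+1=6
n=20: 1·20 2·10 4·5 5·4 10·2 20·1  f→[1+1+1+1+1+1]=6
d|22:{22,11,2,1}  Σf=1+1+1+1=4
q^30  k|30↦f(k): 30:1 15:1 10:1 6:1 5:1 3:1 2:1 1:1  a_30=8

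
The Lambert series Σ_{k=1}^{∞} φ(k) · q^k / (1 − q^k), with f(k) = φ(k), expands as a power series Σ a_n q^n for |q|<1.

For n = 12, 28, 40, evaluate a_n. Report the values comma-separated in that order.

n=12: 1·12 2·6 3·4 4·3 6·2 12·1  φ→[1+1+2+2+2+4]=12
d|28:{1,2,4,7,14,28}  Σφ=1+1+2+6+6+12=28
d|40:{40,20,10,8,5,4,2,1}  Σφ=16+8+4+4+4+2+1+1=40

12, 28, 40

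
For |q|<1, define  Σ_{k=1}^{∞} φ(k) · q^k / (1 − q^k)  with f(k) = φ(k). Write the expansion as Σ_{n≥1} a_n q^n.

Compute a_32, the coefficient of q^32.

[q^32] φ(1)=1,φ(2)=1,φ(4)=2,φ(8)=4,φ(16)=8,φ(32)=16 ⇒ 32

a_32 = 32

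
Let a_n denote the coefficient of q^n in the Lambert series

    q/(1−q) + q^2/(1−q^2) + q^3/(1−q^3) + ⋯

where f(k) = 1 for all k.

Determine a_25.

[q^25] f(1)=1,f(5)=1,f(25)=1 ⇒ 3

a_25 = 3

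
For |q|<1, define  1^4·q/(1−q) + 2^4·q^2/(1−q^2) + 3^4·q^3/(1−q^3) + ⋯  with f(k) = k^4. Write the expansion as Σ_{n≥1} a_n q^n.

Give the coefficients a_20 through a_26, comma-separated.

q^20  k|20↦f(k): 20:160000 10:10000 5:625 4:256 2:16 1:1  a_20=170898
d|21:{21,7,3,1}  Σf=194481+2401+81+1=196964
d|22:{22,11,2,1}  Σf=234256+14641+16+1=248914
[q^23] f(1)=1,f(23)=279841 ⇒ 279842
[q^24] f(24)=331776,f(12)=20736,f(8)=4096,f(6)=1296,f(4)=256,f(3)=81,f(2)=16,f(1)=1 ⇒ 358258
q^25  k|25↦f(k): 25:390625 5:625 1:1  a_25=391251
[q^26] f(1)=1,f(2)=16,f(13)=28561,f(26)=456976 ⇒ 485554

170898, 196964, 248914, 279842, 358258, 391251, 485554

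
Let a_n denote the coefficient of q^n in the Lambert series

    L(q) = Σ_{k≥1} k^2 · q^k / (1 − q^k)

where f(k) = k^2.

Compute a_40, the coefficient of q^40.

a_40 = 2210

[q^40] f(1)=1,f(2)=4,f(4)=16,f(5)=25,f(8)=64,f(10)=100,f(20)=400,f(40)=1600 ⇒ 2210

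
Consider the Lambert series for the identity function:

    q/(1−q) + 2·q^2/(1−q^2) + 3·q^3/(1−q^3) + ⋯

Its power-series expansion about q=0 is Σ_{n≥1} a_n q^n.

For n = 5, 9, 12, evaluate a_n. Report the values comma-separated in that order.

6, 13, 28

d|5:{5,1}  Σf=5+1=6
d|9:{9,3,1}  Σf=9+3+1=13
q^12  k|12↦f(k): 12:12 6:6 4:4 3:3 2:2 1:1  a_12=28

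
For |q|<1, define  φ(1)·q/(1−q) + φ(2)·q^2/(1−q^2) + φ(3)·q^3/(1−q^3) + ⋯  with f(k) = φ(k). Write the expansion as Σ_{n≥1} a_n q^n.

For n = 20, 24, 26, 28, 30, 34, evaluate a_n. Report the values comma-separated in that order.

d|20:{1,2,4,5,10,20}  Σφ=1+1+2+4+4+8=20
q^24  k|24↦φ(k): 1:1 2:1 3:2 4:2 6:2 8:4 12:4 24:8  a_24=24
[q^26] φ(26)=12,φ(13)=12,φ(2)=1,φ(1)=1 ⇒ 26
n=28: 1·28 2·14 4·7 7·4 14·2 28·1  φ→[1+1+2+6+6+12]=28
[q^30] φ(1)=1,φ(2)=1,φ(3)=2,φ(5)=4,φ(6)=2,φ(10)=4,φ(15)=8,φ(30)=8 ⇒ 30
d|34:{1,2,17,34}  Σφ=1+1+16+16=34

20, 24, 26, 28, 30, 34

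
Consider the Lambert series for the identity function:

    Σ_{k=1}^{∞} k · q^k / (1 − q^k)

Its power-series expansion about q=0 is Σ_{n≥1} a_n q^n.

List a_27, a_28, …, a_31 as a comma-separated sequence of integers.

40, 56, 30, 72, 32

d|27:{1,3,9,27}  Σf=1+3+9+27=40
q^28  k|28↦f(k): 1:1 2:2 4:4 7:7 14:14 28:28  a_28=56
q^29  k|29↦f(k): 29:29 1:1  a_29=30
d|30:{30,15,10,6,5,3,2,1}  Σf=30+15+10+6+5+3+2+1=72
n=31: 31·1 1·31  f→[31+1]=32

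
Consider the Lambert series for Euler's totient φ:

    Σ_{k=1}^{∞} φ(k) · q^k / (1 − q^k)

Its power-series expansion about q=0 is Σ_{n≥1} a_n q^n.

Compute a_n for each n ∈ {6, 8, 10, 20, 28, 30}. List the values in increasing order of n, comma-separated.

d|6:{1,2,3,6}  Σφ=1+1+2+2=6
[q^8] φ(1)=1,φ(2)=1,φ(4)=2,φ(8)=4 ⇒ 8
d|10:{1,2,5,10}  Σφ=1+1+4+4=10
n=20: 20·1 10·2 5·4 4·5 2·10 1·20  φ→[8+4+4+2+1+1]=20
q^28  k|28↦φ(k): 1:1 2:1 4:2 7:6 14:6 28:12  a_28=28
q^30  k|30↦φ(k): 30:8 15:8 10:4 6:2 5:4 3:2 2:1 1:1  a_30=30

6, 8, 10, 20, 28, 30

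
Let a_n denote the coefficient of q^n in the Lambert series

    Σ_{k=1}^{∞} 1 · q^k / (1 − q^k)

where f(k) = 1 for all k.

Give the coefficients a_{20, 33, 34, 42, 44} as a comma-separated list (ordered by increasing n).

6, 4, 4, 8, 6

[q^20] f(20)=1,f(10)=1,f(5)=1,f(4)=1,f(2)=1,f(1)=1 ⇒ 6
d|33:{33,11,3,1}  Σf=1+1+1+1=4
[q^34] f(1)=1,f(2)=1,f(17)=1,f(34)=1 ⇒ 4
[q^42] f(42)=1,f(21)=1,f(14)=1,f(7)=1,f(6)=1,f(3)=1,f(2)=1,f(1)=1 ⇒ 8
n=44: 1·44 2·22 4·11 11·4 22·2 44·1  f→[1+1+1+1+1+1]=6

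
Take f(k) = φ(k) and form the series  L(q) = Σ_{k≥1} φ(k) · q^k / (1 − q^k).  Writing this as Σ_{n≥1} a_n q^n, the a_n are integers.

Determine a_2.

n=2: 2·1 1·2  φ→[1+1]=2

a_2 = 2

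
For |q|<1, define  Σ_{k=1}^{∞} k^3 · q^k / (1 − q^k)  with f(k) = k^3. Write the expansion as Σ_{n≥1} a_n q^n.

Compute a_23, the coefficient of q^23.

a_23 = 12168

q^23  k|23↦f(k): 23:12167 1:1  a_23=12168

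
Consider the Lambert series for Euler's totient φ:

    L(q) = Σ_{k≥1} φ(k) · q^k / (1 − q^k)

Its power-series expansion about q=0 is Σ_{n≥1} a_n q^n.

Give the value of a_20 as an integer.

d|20:{1,2,4,5,10,20}  Σφ=1+1+2+4+4+8=20

a_20 = 20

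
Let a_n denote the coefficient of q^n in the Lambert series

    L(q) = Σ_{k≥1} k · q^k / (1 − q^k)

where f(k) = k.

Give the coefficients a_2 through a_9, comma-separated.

3, 4, 7, 6, 12, 8, 15, 13

d|2:{2,1}  Σf=2+1=3
q^3  k|3↦f(k): 3:3 1:1  a_3=4
d|4:{1,2,4}  Σf=1+2+4=7
q^5  k|5↦f(k): 1:1 5:5  a_5=6
[q^6] f(6)=6,f(3)=3,f(2)=2,f(1)=1 ⇒ 12
q^7  k|7↦f(k): 7:7 1:1  a_7=8
q^8  k|8↦f(k): 8:8 4:4 2:2 1:1  a_8=15
[q^9] f(9)=9,f(3)=3,f(1)=1 ⇒ 13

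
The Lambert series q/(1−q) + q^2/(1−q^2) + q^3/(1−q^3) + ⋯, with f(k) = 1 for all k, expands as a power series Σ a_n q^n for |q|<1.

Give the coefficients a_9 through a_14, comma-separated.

[q^9] f(1)=1,f(3)=1,f(9)=1 ⇒ 3
n=10: 10·1 5·2 2·5 1·10  f→[1+1+1+1]=4
n=11: 1·11 11·1  f→[1+1]=2
[q^12] f(12)=1,f(6)=1,f(4)=1,f(3)=1,f(2)=1,f(1)=1 ⇒ 6
q^13  k|13↦f(k): 1:1 13:1  a_13=2
[q^14] f(14)=1,f(7)=1,f(2)=1,f(1)=1 ⇒ 4

3, 4, 2, 6, 2, 4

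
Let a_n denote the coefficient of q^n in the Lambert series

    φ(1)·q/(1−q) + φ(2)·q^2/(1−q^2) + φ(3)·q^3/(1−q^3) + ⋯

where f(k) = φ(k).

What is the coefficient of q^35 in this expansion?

q^35  k|35↦φ(k): 35:24 7:6 5:4 1:1  a_35=35

a_35 = 35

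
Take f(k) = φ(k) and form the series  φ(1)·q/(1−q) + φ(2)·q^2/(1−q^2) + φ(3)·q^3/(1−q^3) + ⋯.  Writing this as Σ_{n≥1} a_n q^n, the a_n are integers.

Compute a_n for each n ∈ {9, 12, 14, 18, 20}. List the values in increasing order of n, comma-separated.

n=9: 9·1 3·3 1·9  φ→[6+2+1]=9
n=12: 1·12 2·6 3·4 4·3 6·2 12·1  φ→[1+1+2+2+2+4]=12
[q^14] φ(14)=6,φ(7)=6,φ(2)=1,φ(1)=1 ⇒ 14
[q^18] φ(1)=1,φ(2)=1,φ(3)=2,φ(6)=2,φ(9)=6,φ(18)=6 ⇒ 18
d|20:{1,2,4,5,10,20}  Σφ=1+1+2+4+4+8=20

9, 12, 14, 18, 20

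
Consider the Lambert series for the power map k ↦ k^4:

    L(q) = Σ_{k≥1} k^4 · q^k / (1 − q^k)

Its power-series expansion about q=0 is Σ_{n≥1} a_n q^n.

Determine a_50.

n=50: 1·50 2·25 5·10 10·5 25·2 50·1  f→[1+16+625+10000+390625+6250000]=6651267

a_50 = 6651267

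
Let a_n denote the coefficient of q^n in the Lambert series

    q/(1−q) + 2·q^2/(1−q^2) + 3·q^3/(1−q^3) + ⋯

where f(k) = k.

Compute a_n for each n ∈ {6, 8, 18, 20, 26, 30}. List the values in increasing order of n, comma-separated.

12, 15, 39, 42, 42, 72

d|6:{1,2,3,6}  Σf=1+2+3+6=12
d|8:{1,2,4,8}  Σf=1+2+4+8=15
n=18: 1·18 2·9 3·6 6·3 9·2 18·1  f→[1+2+3+6+9+18]=39
n=20: 20·1 10·2 5·4 4·5 2·10 1·20  f→[20+10+5+4+2+1]=42
n=26: 26·1 13·2 2·13 1·26  f→[26+13+2+1]=42
q^30  k|30↦f(k): 1:1 2:2 3:3 5:5 6:6 10:10 15:15 30:30  a_30=72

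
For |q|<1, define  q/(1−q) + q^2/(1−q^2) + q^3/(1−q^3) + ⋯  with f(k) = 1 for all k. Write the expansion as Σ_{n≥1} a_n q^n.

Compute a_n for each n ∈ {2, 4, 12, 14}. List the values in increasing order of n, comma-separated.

q^2  k|2↦f(k): 2:1 1:1  a_2=2
q^4  k|4↦f(k): 1:1 2:1 4:1  a_4=3
q^12  k|12↦f(k): 12:1 6:1 4:1 3:1 2:1 1:1  a_12=6
[q^14] f(14)=1,f(7)=1,f(2)=1,f(1)=1 ⇒ 4

2, 3, 6, 4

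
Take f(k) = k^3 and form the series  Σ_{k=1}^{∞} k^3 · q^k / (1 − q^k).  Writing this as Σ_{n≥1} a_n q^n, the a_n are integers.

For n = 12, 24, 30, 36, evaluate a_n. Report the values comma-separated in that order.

2044, 16380, 31752, 55261

[q^12] f(12)=1728,f(6)=216,f(4)=64,f(3)=27,f(2)=8,f(1)=1 ⇒ 2044
n=24: 24·1 12·2 8·3 6·4 4·6 3·8 2·12 1·24  f→[13824+1728+512+216+64+27+8+1]=16380
d|30:{1,2,3,5,6,10,15,30}  Σf=1+8+27+125+216+1000+3375+27000=31752
[q^36] f(36)=46656,f(18)=5832,f(12)=1728,f(9)=729,f(6)=216,f(4)=64,f(3)=27,f(2)=8,f(1)=1 ⇒ 55261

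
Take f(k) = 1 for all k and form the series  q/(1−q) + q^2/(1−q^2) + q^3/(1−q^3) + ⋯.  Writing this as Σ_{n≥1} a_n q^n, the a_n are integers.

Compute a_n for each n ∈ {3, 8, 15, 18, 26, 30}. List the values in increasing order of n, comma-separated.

2, 4, 4, 6, 4, 8

q^3  k|3↦f(k): 3:1 1:1  a_3=2
n=8: 8·1 4·2 2·4 1·8  f→[1+1+1+1]=4
d|15:{15,5,3,1}  Σf=1+1+1+1=4
q^18  k|18↦f(k): 1:1 2:1 3:1 6:1 9:1 18:1  a_18=6
[q^26] f(26)=1,f(13)=1,f(2)=1,f(1)=1 ⇒ 4
d|30:{30,15,10,6,5,3,2,1}  Σf=1+1+1+1+1+1+1+1=8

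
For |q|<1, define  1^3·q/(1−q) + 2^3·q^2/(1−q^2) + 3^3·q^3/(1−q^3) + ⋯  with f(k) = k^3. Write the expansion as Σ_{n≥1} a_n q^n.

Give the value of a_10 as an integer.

q^10  k|10↦f(k): 1:1 2:8 5:125 10:1000  a_10=1134

a_10 = 1134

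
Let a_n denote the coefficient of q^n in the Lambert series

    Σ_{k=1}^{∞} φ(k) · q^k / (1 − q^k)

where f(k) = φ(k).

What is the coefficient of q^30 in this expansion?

q^30  k|30↦φ(k): 30:8 15:8 10:4 6:2 5:4 3:2 2:1 1:1  a_30=30

a_30 = 30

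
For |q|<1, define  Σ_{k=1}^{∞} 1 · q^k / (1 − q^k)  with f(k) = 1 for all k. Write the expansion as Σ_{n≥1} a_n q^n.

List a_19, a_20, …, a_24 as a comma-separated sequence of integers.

2, 6, 4, 4, 2, 8

n=19: 19·1 1·19  f→[1+1]=2
d|20:{1,2,4,5,10,20}  Σf=1+1+1+1+1+1=6
d|21:{1,3,7,21}  Σf=1+1+1+1=4
[q^22] f(22)=1,f(11)=1,f(2)=1,f(1)=1 ⇒ 4
d|23:{1,23}  Σf=1+1=2
[q^24] f(24)=1,f(12)=1,f(8)=1,f(6)=1,f(4)=1,f(3)=1,f(2)=1,f(1)=1 ⇒ 8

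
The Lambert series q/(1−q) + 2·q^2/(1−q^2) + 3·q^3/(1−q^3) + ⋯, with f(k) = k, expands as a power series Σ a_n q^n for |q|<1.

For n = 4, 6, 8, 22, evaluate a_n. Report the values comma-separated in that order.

q^4  k|4↦f(k): 4:4 2:2 1:1  a_4=7
[q^6] f(1)=1,f(2)=2,f(3)=3,f(6)=6 ⇒ 12
n=8: 8·1 4·2 2·4 1·8  f→[8+4+2+1]=15
d|22:{22,11,2,1}  Σf=22+11+2+1=36

7, 12, 15, 36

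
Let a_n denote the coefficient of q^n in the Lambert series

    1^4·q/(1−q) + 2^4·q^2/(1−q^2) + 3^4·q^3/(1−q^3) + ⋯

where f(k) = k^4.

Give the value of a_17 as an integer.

a_17 = 83522

d|17:{17,1}  Σf=83521+1=83522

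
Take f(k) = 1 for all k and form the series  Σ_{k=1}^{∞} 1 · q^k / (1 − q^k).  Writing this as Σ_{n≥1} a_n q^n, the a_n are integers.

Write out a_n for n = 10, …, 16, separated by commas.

4, 2, 6, 2, 4, 4, 5

d|10:{1,2,5,10}  Σf=1+1+1+1=4
d|11:{11,1}  Σf=1+1=2
d|12:{12,6,4,3,2,1}  Σf=1+1+1+1+1+1=6
[q^13] f(1)=1,f(13)=1 ⇒ 2
q^14  k|14↦f(k): 1:1 2:1 7:1 14:1  a_14=4
d|15:{15,5,3,1}  Σf=1+1+1+1=4
n=16: 16·1 8·2 4·4 2·8 1·16  f→[1+1+1+1+1]=5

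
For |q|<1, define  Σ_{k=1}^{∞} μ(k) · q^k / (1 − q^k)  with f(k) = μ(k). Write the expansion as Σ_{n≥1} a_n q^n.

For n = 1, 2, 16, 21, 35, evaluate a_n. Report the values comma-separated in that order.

[q^1] μ(1)=1 ⇒ 1
n=2: 1·2 2·1  μ→[1+(-1)]=0
[q^16] μ(16)=0,μ(8)=0,μ(4)=0,μ(2)=-1,μ(1)=1 ⇒ 0
q^21  k|21↦μ(k): 1:1 3:-1 7:-1 21:1  a_21=0
q^35  k|35↦μ(k): 1:1 5:-1 7:-1 35:1  a_35=0

1, 0, 0, 0, 0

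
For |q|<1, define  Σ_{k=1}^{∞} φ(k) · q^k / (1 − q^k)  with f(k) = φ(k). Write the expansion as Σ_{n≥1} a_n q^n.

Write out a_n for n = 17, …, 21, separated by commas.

n=17: 17·1 1·17  φ→[16+1]=17
n=18: 1·18 2·9 3·6 6·3 9·2 18·1  φ→[1+1+2+2+6+6]=18
n=19: 19·1 1·19  φ→[18+1]=19
n=20: 20·1 10·2 5·4 4·5 2·10 1·20  φ→[8+4+4+2+1+1]=20
[q^21] φ(1)=1,φ(3)=2,φ(7)=6,φ(21)=12 ⇒ 21

17, 18, 19, 20, 21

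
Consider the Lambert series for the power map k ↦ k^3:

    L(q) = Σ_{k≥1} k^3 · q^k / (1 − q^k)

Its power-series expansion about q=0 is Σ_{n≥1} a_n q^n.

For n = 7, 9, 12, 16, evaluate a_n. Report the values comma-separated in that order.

n=7: 1·7 7·1  f→[1+343]=344
n=9: 9·1 3·3 1·9  f→[729+27+1]=757
d|12:{1,2,3,4,6,12}  Σf=1+8+27+64+216+1728=2044
d|16:{16,8,4,2,1}  Σf=4096+512+64+8+1=4681

344, 757, 2044, 4681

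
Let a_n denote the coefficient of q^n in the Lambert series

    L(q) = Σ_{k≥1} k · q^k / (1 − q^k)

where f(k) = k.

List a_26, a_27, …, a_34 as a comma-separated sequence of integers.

[q^26] f(26)=26,f(13)=13,f(2)=2,f(1)=1 ⇒ 42
[q^27] f(27)=27,f(9)=9,f(3)=3,f(1)=1 ⇒ 40
[q^28] f(1)=1,f(2)=2,f(4)=4,f(7)=7,f(14)=14,f(28)=28 ⇒ 56
n=29: 1·29 29·1  f→[1+29]=30
d|30:{30,15,10,6,5,3,2,1}  Σf=30+15+10+6+5+3+2+1=72
d|31:{1,31}  Σf=1+31=32
d|32:{1,2,4,8,16,32}  Σf=1+2+4+8+16+32=63
[q^33] f(33)=33,f(11)=11,f(3)=3,f(1)=1 ⇒ 48
d|34:{1,2,17,34}  Σf=1+2+17+34=54

42, 40, 56, 30, 72, 32, 63, 48, 54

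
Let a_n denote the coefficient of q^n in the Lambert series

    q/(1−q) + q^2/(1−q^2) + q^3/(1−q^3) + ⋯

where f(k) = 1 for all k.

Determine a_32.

n=32: 32·1 16·2 8·4 4·8 2·16 1·32  f→[1+1+1+1+1+1]=6

a_32 = 6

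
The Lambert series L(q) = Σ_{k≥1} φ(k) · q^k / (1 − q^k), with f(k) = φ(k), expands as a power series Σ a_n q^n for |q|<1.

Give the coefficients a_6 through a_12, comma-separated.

[q^6] φ(1)=1,φ(2)=1,φ(3)=2,φ(6)=2 ⇒ 6
q^7  k|7↦φ(k): 1:1 7:6  a_7=7
n=8: 1·8 2·4 4·2 8·1  φ→[1+1+2+4]=8
d|9:{1,3,9}  Σφ=1+2+6=9
q^10  k|10↦φ(k): 1:1 2:1 5:4 10:4  a_10=10
q^11  k|11↦φ(k): 11:10 1:1  a_11=11
q^12  k|12↦φ(k): 12:4 6:2 4:2 3:2 2:1 1:1  a_12=12

6, 7, 8, 9, 10, 11, 12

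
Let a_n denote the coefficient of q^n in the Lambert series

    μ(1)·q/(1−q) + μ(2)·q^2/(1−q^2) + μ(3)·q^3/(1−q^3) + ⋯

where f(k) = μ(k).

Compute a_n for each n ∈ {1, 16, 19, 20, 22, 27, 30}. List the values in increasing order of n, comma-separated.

q^1  k|1↦μ(k): 1:1  a_1=1
[q^16] μ(1)=1,μ(2)=-1,μ(4)=0,μ(8)=0,μ(16)=0 ⇒ 0
[q^19] μ(19)=-1,μ(1)=1 ⇒ 0
q^20  k|20↦μ(k): 1:1 2:-1 4:0 5:-1 10:1 20:0  a_20=0
d|22:{1,2,11,22}  Σμ=1+(-1)+(-1)+1=0
d|27:{27,9,3,1}  Σμ=0+0+(-1)+1=0
q^30  k|30↦μ(k): 30:-1 15:1 10:1 6:1 5:-1 3:-1 2:-1 1:1  a_30=0

1, 0, 0, 0, 0, 0, 0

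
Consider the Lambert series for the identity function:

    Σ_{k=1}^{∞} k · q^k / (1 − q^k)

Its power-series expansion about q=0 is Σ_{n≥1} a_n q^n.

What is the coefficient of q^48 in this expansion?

a_48 = 124

n=48: 48·1 24·2 16·3 12·4 8·6 6·8 4·12 3·16 2·24 1·48  f→[48+24+16+12+8+6+4+3+2+1]=124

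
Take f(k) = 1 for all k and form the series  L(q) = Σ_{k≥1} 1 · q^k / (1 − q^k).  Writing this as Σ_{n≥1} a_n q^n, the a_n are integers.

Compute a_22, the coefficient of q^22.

n=22: 1·22 2·11 11·2 22·1  f→[1+1+1+1]=4

a_22 = 4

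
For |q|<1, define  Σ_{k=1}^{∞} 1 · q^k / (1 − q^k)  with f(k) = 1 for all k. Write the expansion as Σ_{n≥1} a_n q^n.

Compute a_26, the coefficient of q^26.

a_26 = 4

n=26: 1·26 2·13 13·2 26·1  f→[1+1+1+1]=4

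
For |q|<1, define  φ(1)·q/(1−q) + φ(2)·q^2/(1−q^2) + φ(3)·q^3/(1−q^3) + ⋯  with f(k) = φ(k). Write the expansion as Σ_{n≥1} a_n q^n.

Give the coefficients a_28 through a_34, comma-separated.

d|28:{28,14,7,4,2,1}  Σφ=12+6+6+2+1+1=28
[q^29] φ(29)=28,φ(1)=1 ⇒ 29
d|30:{30,15,10,6,5,3,2,1}  Σφ=8+8+4+2+4+2+1+1=30
q^31  k|31↦φ(k): 31:30 1:1  a_31=31
q^32  k|32↦φ(k): 32:16 16:8 8:4 4:2 2:1 1:1  a_32=32
n=33: 1·33 3·11 11·3 33·1  φ→[1+2+10+20]=33
n=34: 1·34 2·17 17·2 34·1  φ→[1+1+16+16]=34

28, 29, 30, 31, 32, 33, 34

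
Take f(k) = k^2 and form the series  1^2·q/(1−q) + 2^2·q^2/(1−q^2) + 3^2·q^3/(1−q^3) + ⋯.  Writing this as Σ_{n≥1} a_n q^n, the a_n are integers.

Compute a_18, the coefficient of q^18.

q^18  k|18↦f(k): 1:1 2:4 3:9 6:36 9:81 18:324  a_18=455

a_18 = 455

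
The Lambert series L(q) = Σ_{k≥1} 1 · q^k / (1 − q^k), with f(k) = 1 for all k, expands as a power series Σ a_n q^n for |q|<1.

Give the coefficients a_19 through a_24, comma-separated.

2, 6, 4, 4, 2, 8

q^19  k|19↦f(k): 1:1 19:1  a_19=2
d|20:{20,10,5,4,2,1}  Σf=1+1+1+1+1+1=6
d|21:{21,7,3,1}  Σf=1+1+1+1=4
q^22  k|22↦f(k): 1:1 2:1 11:1 22:1  a_22=4
d|23:{1,23}  Σf=1+1=2
n=24: 24·1 12·2 8·3 6·4 4·6 3·8 2·12 1·24  f→[1+1+1+1+1+1+1+1]=8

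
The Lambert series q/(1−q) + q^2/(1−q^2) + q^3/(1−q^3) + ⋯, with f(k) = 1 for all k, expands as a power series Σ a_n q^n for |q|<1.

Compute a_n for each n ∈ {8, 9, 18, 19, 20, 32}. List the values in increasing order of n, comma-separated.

4, 3, 6, 2, 6, 6

q^8  k|8↦f(k): 1:1 2:1 4:1 8:1  a_8=4
d|9:{9,3,1}  Σf=1+1+1=3
n=18: 18·1 9·2 6·3 3·6 2·9 1·18  f→[1+1+1+1+1+1]=6
n=19: 19·1 1·19  f→[1+1]=2
q^20  k|20↦f(k): 20:1 10:1 5:1 4:1 2:1 1:1  a_20=6
[q^32] f(32)=1,f(16)=1,f(8)=1,f(4)=1,f(2)=1,f(1)=1 ⇒ 6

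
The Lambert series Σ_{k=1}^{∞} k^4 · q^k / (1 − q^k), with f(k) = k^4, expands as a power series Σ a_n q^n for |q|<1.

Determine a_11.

a_11 = 14642

d|11:{1,11}  Σf=1+14641=14642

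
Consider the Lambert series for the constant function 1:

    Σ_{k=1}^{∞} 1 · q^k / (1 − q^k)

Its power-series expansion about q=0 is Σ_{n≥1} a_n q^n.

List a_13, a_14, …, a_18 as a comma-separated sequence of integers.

2, 4, 4, 5, 2, 6

[q^13] f(1)=1,f(13)=1 ⇒ 2
[q^14] f(14)=1,f(7)=1,f(2)=1,f(1)=1 ⇒ 4
q^15  k|15↦f(k): 15:1 5:1 3:1 1:1  a_15=4
n=16: 16·1 8·2 4·4 2·8 1·16  f→[1+1+1+1+1]=5
d|17:{17,1}  Σf=1+1=2
n=18: 1·18 2·9 3·6 6·3 9·2 18·1  f→[1+1+1+1+1+1]=6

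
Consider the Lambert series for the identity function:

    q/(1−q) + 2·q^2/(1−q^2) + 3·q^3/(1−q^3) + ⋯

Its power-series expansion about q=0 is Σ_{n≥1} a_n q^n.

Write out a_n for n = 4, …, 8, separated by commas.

[q^4] f(1)=1,f(2)=2,f(4)=4 ⇒ 7
q^5  k|5↦f(k): 5:5 1:1  a_5=6
q^6  k|6↦f(k): 1:1 2:2 3:3 6:6  a_6=12
n=7: 1·7 7·1  f→[1+7]=8
d|8:{8,4,2,1}  Σf=8+4+2+1=15

7, 6, 12, 8, 15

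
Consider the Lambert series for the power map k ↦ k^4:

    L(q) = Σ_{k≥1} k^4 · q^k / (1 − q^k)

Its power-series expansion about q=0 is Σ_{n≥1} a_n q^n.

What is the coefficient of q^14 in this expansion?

a_14 = 40834

n=14: 14·1 7·2 2·7 1·14  f→[38416+2401+16+1]=40834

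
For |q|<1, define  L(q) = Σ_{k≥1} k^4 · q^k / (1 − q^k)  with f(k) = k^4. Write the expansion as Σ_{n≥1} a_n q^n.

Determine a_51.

[q^51] f(1)=1,f(3)=81,f(17)=83521,f(51)=6765201 ⇒ 6848804

a_51 = 6848804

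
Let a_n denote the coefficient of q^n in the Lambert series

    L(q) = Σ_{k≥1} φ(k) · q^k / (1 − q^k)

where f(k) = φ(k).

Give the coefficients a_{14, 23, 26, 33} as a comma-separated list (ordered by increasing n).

[q^14] φ(1)=1,φ(2)=1,φ(7)=6,φ(14)=6 ⇒ 14
[q^23] φ(1)=1,φ(23)=22 ⇒ 23
d|26:{1,2,13,26}  Σφ=1+1+12+12=26
[q^33] φ(33)=20,φ(11)=10,φ(3)=2,φ(1)=1 ⇒ 33

14, 23, 26, 33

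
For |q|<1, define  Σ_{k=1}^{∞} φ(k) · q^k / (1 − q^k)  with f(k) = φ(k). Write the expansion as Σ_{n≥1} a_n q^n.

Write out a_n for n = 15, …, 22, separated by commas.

n=15: 15·1 5·3 3·5 1·15  φ→[8+4+2+1]=15
n=16: 1·16 2·8 4·4 8·2 16·1  φ→[1+1+2+4+8]=16
n=17: 1·17 17·1  φ→[1+16]=17
q^18  k|18↦φ(k): 18:6 9:6 6:2 3:2 2:1 1:1  a_18=18
q^19  k|19↦φ(k): 1:1 19:18  a_19=19
q^20  k|20↦φ(k): 1:1 2:1 4:2 5:4 10:4 20:8  a_20=20
d|21:{1,3,7,21}  Σφ=1+2+6+12=21
[q^22] φ(1)=1,φ(2)=1,φ(11)=10,φ(22)=10 ⇒ 22

15, 16, 17, 18, 19, 20, 21, 22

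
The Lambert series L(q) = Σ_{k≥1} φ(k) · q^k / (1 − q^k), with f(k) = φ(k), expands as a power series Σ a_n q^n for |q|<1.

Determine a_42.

d|42:{1,2,3,6,7,14,21,42}  Σφ=1+1+2+2+6+6+12+12=42

a_42 = 42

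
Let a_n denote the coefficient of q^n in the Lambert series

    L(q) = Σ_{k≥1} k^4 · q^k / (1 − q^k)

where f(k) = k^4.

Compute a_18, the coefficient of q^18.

a_18 = 112931

[q^18] f(1)=1,f(2)=16,f(3)=81,f(6)=1296,f(9)=6561,f(18)=104976 ⇒ 112931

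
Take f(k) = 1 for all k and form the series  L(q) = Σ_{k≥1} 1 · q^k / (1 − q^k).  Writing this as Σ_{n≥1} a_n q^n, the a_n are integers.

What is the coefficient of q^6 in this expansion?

q^6  k|6↦f(k): 1:1 2:1 3:1 6:1  a_6=4

a_6 = 4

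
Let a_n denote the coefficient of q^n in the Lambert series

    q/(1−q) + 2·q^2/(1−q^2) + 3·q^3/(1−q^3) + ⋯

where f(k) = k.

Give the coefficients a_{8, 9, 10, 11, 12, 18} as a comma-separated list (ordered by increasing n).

n=8: 1·8 2·4 4·2 8·1  f→[1+2+4+8]=15
q^9  k|9↦f(k): 9:9 3:3 1:1  a_9=13
q^10  k|10↦f(k): 1:1 2:2 5:5 10:10  a_10=18
q^11  k|11↦f(k): 11:11 1:1  a_11=12
d|12:{1,2,3,4,6,12}  Σf=1+2+3+4+6+12=28
d|18:{18,9,6,3,2,1}  Σf=18+9+6+3+2+1=39

15, 13, 18, 12, 28, 39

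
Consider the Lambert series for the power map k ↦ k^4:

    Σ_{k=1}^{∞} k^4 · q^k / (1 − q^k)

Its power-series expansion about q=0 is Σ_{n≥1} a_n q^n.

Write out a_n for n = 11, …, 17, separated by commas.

14642, 22386, 28562, 40834, 51332, 69905, 83522

d|11:{1,11}  Σf=1+14641=14642
[q^12] f(12)=20736,f(6)=1296,f(4)=256,f(3)=81,f(2)=16,f(1)=1 ⇒ 22386
q^13  k|13↦f(k): 1:1 13:28561  a_13=28562
n=14: 1·14 2·7 7·2 14·1  f→[1+16+2401+38416]=40834
q^15  k|15↦f(k): 1:1 3:81 5:625 15:50625  a_15=51332
d|16:{1,2,4,8,16}  Σf=1+16+256+4096+65536=69905
q^17  k|17↦f(k): 17:83521 1:1  a_17=83522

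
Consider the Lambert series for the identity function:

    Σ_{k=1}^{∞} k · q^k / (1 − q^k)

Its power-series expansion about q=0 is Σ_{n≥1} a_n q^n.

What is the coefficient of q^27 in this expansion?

d|27:{27,9,3,1}  Σf=27+9+3+1=40

a_27 = 40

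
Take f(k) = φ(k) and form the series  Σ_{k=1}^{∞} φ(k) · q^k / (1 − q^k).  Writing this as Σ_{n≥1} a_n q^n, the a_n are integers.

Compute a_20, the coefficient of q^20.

q^20  k|20↦φ(k): 1:1 2:1 4:2 5:4 10:4 20:8  a_20=20

a_20 = 20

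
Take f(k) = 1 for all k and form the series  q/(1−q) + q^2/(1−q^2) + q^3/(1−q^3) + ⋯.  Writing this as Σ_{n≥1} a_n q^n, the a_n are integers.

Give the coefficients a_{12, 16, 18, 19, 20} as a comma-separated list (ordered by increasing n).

[q^12] f(1)=1,f(2)=1,f(3)=1,f(4)=1,f(6)=1,f(12)=1 ⇒ 6
d|16:{16,8,4,2,1}  Σf=1+1+1+1+1=5
d|18:{1,2,3,6,9,18}  Σf=1+1+1+1+1+1=6
[q^19] f(1)=1,f(19)=1 ⇒ 2
q^20  k|20↦f(k): 1:1 2:1 4:1 5:1 10:1 20:1  a_20=6

6, 5, 6, 2, 6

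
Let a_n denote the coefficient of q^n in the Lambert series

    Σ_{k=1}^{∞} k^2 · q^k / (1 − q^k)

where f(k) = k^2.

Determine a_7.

d|7:{1,7}  Σf=1+49=50

a_7 = 50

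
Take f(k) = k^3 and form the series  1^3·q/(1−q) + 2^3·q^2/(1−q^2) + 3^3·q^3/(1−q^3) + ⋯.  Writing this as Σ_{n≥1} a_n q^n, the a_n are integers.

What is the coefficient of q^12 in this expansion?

d|12:{12,6,4,3,2,1}  Σf=1728+216+64+27+8+1=2044

a_12 = 2044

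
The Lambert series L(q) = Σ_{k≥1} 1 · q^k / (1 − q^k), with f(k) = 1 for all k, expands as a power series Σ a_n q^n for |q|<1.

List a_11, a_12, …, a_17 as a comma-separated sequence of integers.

d|11:{11,1}  Σf=1+1=2
q^12  k|12↦f(k): 1:1 2:1 3:1 4:1 6:1 12:1  a_12=6
[q^13] f(1)=1,f(13)=1 ⇒ 2
d|14:{1,2,7,14}  Σf=1+1+1+1=4
[q^15] f(1)=1,f(3)=1,f(5)=1,f(15)=1 ⇒ 4
q^16  k|16↦f(k): 1:1 2:1 4:1 8:1 16:1  a_16=5
[q^17] f(17)=1,f(1)=1 ⇒ 2

2, 6, 2, 4, 4, 5, 2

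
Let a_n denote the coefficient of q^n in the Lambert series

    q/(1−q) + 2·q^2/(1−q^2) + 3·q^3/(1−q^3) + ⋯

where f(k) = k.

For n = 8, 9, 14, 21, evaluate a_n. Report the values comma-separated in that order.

15, 13, 24, 32

[q^8] f(8)=8,f(4)=4,f(2)=2,f(1)=1 ⇒ 15
n=9: 1·9 3·3 9·1  f→[1+3+9]=13
[q^14] f(14)=14,f(7)=7,f(2)=2,f(1)=1 ⇒ 24
[q^21] f(21)=21,f(7)=7,f(3)=3,f(1)=1 ⇒ 32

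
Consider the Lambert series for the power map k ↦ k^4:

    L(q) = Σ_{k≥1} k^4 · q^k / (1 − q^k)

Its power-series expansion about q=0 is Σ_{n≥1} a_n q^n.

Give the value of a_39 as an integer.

[q^39] f(39)=2313441,f(13)=28561,f(3)=81,f(1)=1 ⇒ 2342084

a_39 = 2342084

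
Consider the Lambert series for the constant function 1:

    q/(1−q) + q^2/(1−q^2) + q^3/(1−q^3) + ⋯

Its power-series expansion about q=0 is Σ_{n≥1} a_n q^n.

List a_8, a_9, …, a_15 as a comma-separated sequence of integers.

4, 3, 4, 2, 6, 2, 4, 4

q^8  k|8↦f(k): 8:1 4:1 2:1 1:1  a_8=4
[q^9] f(9)=1,f(3)=1,f(1)=1 ⇒ 3
d|10:{10,5,2,1}  Σf=1+1+1+1=4
[q^11] f(11)=1,f(1)=1 ⇒ 2
q^12  k|12↦f(k): 12:1 6:1 4:1 3:1 2:1 1:1  a_12=6
q^13  k|13↦f(k): 1:1 13:1  a_13=2
q^14  k|14↦f(k): 1:1 2:1 7:1 14:1  a_14=4
d|15:{1,3,5,15}  Σf=1+1+1+1=4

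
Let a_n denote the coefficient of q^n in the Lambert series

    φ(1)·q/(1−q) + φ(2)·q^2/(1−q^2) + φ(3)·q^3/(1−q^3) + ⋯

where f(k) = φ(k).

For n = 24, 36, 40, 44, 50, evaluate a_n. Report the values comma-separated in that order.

d|24:{1,2,3,4,6,8,12,24}  Σφ=1+1+2+2+2+4+4+8=24
n=36: 1·36 2·18 3·12 4·9 6·6 9·4 12·3 18·2 36·1  φ→[1+1+2+2+2+6+4+6+12]=36
d|40:{40,20,10,8,5,4,2,1}  Σφ=16+8+4+4+4+2+1+1=40
n=44: 1·44 2·22 4·11 11·4 22·2 44·1  φ→[1+1+2+10+10+20]=44
n=50: 50·1 25·2 10·5 5·10 2·25 1·50  φ→[20+20+4+4+1+1]=50

24, 36, 40, 44, 50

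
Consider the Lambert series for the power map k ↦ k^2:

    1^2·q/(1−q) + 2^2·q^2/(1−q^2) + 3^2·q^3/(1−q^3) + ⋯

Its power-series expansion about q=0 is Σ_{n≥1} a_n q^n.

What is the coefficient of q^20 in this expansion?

a_20 = 546

n=20: 20·1 10·2 5·4 4·5 2·10 1·20  f→[400+100+25+16+4+1]=546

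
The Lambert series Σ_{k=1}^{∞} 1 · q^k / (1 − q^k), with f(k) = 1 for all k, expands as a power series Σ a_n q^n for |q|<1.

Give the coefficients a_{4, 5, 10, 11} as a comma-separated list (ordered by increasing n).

[q^4] f(4)=1,f(2)=1,f(1)=1 ⇒ 3
[q^5] f(5)=1,f(1)=1 ⇒ 2
n=10: 1·10 2·5 5·2 10·1  f→[1+1+1+1]=4
[q^11] f(1)=1,f(11)=1 ⇒ 2

3, 2, 4, 2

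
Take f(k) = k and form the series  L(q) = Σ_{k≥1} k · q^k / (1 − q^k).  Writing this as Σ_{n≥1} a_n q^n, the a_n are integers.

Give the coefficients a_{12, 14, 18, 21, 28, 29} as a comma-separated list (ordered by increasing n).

q^12  k|12↦f(k): 1:1 2:2 3:3 4:4 6:6 12:12  a_12=28
q^14  k|14↦f(k): 1:1 2:2 7:7 14:14  a_14=24
d|18:{1,2,3,6,9,18}  Σf=1+2+3+6+9+18=39
d|21:{21,7,3,1}  Σf=21+7+3+1=32
[q^28] f(28)=28,f(14)=14,f(7)=7,f(4)=4,f(2)=2,f(1)=1 ⇒ 56
q^29  k|29↦f(k): 29:29 1:1  a_29=30

28, 24, 39, 32, 56, 30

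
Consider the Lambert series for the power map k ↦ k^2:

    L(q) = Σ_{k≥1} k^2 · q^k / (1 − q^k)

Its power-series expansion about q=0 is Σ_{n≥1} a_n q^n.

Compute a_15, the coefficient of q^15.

a_15 = 260

q^15  k|15↦f(k): 1:1 3:9 5:25 15:225  a_15=260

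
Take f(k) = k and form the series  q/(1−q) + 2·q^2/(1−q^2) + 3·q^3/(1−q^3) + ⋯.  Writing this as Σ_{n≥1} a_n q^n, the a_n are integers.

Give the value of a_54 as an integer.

a_54 = 120

n=54: 1·54 2·27 3·18 6·9 9·6 18·3 27·2 54·1  f→[1+2+3+6+9+18+27+54]=120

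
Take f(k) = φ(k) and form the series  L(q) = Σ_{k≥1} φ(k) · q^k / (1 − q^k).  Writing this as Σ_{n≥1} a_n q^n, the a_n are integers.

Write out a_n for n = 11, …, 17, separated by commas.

q^11  k|11↦φ(k): 11:10 1:1  a_11=11
n=12: 12·1 6·2 4·3 3·4 2·6 1·12  φ→[4+2+2+2+1+1]=12
d|13:{13,1}  Σφ=12+1=13
d|14:{1,2,7,14}  Σφ=1+1+6+6=14
q^15  k|15↦φ(k): 1:1 3:2 5:4 15:8  a_15=15
d|16:{1,2,4,8,16}  Σφ=1+1+2+4+8=16
n=17: 17·1 1·17  φ→[16+1]=17

11, 12, 13, 14, 15, 16, 17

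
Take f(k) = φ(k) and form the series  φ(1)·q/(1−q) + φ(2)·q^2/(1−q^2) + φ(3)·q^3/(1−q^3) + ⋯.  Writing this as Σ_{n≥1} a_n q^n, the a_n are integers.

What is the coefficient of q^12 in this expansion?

n=12: 1·12 2·6 3·4 4·3 6·2 12·1  φ→[1+1+2+2+2+4]=12

a_12 = 12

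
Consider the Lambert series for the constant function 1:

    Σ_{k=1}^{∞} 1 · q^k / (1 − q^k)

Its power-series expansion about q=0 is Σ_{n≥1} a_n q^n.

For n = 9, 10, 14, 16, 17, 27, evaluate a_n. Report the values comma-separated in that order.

[q^9] f(1)=1,f(3)=1,f(9)=1 ⇒ 3
d|10:{10,5,2,1}  Σf=1+1+1+1=4
n=14: 1·14 2·7 7·2 14·1  f→[1+1+1+1]=4
q^16  k|16↦f(k): 16:1 8:1 4:1 2:1 1:1  a_16=5
q^17  k|17↦f(k): 17:1 1:1  a_17=2
d|27:{27,9,3,1}  Σf=1+1+1+1=4

3, 4, 4, 5, 2, 4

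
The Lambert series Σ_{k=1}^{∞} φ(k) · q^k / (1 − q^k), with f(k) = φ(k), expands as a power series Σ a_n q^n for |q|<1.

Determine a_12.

q^12  k|12↦φ(k): 1:1 2:1 3:2 4:2 6:2 12:4  a_12=12

a_12 = 12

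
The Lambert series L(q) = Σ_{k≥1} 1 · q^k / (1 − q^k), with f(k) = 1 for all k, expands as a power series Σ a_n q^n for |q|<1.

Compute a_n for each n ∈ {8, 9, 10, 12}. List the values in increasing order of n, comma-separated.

4, 3, 4, 6

q^8  k|8↦f(k): 1:1 2:1 4:1 8:1  a_8=4
n=9: 9·1 3·3 1·9  f→[1+1+1]=3
d|10:{10,5,2,1}  Σf=1+1+1+1=4
n=12: 12·1 6·2 4·3 3·4 2·6 1·12  f→[1+1+1+1+1+1]=6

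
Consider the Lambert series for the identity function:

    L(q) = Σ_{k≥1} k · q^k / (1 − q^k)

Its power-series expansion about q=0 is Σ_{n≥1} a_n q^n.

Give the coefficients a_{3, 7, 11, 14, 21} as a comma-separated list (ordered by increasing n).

4, 8, 12, 24, 32

q^3  k|3↦f(k): 3:3 1:1  a_3=4
[q^7] f(1)=1,f(7)=7 ⇒ 8
n=11: 1·11 11·1  f→[1+11]=12
q^14  k|14↦f(k): 14:14 7:7 2:2 1:1  a_14=24
d|21:{21,7,3,1}  Σf=21+7+3+1=32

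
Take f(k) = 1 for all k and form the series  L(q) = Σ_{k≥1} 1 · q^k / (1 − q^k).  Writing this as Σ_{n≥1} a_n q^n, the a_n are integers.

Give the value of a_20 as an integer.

a_20 = 6

d|20:{1,2,4,5,10,20}  Σf=1+1+1+1+1+1=6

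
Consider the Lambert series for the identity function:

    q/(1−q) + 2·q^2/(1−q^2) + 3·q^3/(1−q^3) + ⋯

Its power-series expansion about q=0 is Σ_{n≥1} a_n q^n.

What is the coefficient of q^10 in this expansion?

n=10: 10·1 5·2 2·5 1·10  f→[10+5+2+1]=18

a_10 = 18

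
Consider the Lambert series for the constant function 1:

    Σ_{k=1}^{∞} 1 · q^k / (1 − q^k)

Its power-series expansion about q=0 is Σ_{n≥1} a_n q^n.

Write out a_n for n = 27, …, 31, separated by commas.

q^27  k|27↦f(k): 27:1 9:1 3:1 1:1  a_27=4
[q^28] f(28)=1,f(14)=1,f(7)=1,f(4)=1,f(2)=1,f(1)=1 ⇒ 6
[q^29] f(1)=1,f(29)=1 ⇒ 2
[q^30] f(30)=1,f(15)=1,f(10)=1,f(6)=1,f(5)=1,f(3)=1,f(2)=1,f(1)=1 ⇒ 8
n=31: 1·31 31·1  f→[1+1]=2

4, 6, 2, 8, 2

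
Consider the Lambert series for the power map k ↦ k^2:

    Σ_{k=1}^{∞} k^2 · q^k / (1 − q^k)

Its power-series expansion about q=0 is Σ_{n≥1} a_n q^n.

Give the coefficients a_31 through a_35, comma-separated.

[q^31] f(31)=961,f(1)=1 ⇒ 962
d|32:{32,16,8,4,2,1}  Σf=1024+256+64+16+4+1=1365
n=33: 33·1 11·3 3·11 1·33  f→[1089+121+9+1]=1220
d|34:{34,17,2,1}  Σf=1156+289+4+1=1450
[q^35] f(1)=1,f(5)=25,f(7)=49,f(35)=1225 ⇒ 1300

962, 1365, 1220, 1450, 1300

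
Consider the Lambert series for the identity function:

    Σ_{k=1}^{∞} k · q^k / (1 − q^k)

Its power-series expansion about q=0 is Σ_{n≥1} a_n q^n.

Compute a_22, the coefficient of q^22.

q^22  k|22↦f(k): 1:1 2:2 11:11 22:22  a_22=36

a_22 = 36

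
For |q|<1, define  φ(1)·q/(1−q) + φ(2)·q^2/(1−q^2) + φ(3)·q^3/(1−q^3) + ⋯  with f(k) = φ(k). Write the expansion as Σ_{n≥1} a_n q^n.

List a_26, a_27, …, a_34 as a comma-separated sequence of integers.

d|26:{1,2,13,26}  Σφ=1+1+12+12=26
[q^27] φ(1)=1,φ(3)=2,φ(9)=6,φ(27)=18 ⇒ 27
[q^28] φ(28)=12,φ(14)=6,φ(7)=6,φ(4)=2,φ(2)=1,φ(1)=1 ⇒ 28
q^29  k|29↦φ(k): 29:28 1:1  a_29=29
[q^30] φ(30)=8,φ(15)=8,φ(10)=4,φ(6)=2,φ(5)=4,φ(3)=2,φ(2)=1,φ(1)=1 ⇒ 30
d|31:{1,31}  Σφ=1+30=31
[q^32] φ(1)=1,φ(2)=1,φ(4)=2,φ(8)=4,φ(16)=8,φ(32)=16 ⇒ 32
q^33  k|33↦φ(k): 1:1 3:2 11:10 33:20  a_33=33
[q^34] φ(34)=16,φ(17)=16,φ(2)=1,φ(1)=1 ⇒ 34

26, 27, 28, 29, 30, 31, 32, 33, 34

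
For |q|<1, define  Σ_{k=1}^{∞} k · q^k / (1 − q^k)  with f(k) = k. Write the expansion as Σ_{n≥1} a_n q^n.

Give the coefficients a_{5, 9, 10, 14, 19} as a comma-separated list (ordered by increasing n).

n=5: 5·1 1·5  f→[5+1]=6
q^9  k|9↦f(k): 1:1 3:3 9:9  a_9=13
n=10: 1·10 2·5 5·2 10·1  f→[1+2+5+10]=18
[q^14] f(1)=1,f(2)=2,f(7)=7,f(14)=14 ⇒ 24
n=19: 1·19 19·1  f→[1+19]=20

6, 13, 18, 24, 20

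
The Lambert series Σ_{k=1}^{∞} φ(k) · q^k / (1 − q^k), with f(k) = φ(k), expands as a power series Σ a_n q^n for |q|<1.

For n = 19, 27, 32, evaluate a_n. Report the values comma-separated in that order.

[q^19] φ(1)=1,φ(19)=18 ⇒ 19
[q^27] φ(27)=18,φ(9)=6,φ(3)=2,φ(1)=1 ⇒ 27
n=32: 32·1 16·2 8·4 4·8 2·16 1·32  φ→[16+8+4+2+1+1]=32

19, 27, 32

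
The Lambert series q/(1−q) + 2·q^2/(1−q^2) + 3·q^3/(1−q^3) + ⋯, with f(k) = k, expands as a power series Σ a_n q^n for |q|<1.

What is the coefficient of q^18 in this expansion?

a_18 = 39

n=18: 18·1 9·2 6·3 3·6 2·9 1·18  f→[18+9+6+3+2+1]=39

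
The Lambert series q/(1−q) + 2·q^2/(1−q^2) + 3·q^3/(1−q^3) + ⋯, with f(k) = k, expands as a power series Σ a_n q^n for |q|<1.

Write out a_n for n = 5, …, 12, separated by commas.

6, 12, 8, 15, 13, 18, 12, 28

n=5: 5·1 1·5  f→[5+1]=6
d|6:{1,2,3,6}  Σf=1+2+3+6=12
[q^7] f(1)=1,f(7)=7 ⇒ 8
d|8:{8,4,2,1}  Σf=8+4+2+1=15
n=9: 1·9 3·3 9·1  f→[1+3+9]=13
d|10:{10,5,2,1}  Σf=10+5+2+1=18
[q^11] f(1)=1,f(11)=11 ⇒ 12
d|12:{1,2,3,4,6,12}  Σf=1+2+3+4+6+12=28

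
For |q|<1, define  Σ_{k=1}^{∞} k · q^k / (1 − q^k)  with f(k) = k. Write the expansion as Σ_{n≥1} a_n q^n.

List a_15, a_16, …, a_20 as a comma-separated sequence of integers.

24, 31, 18, 39, 20, 42

q^15  k|15↦f(k): 15:15 5:5 3:3 1:1  a_15=24
n=16: 1·16 2·8 4·4 8·2 16·1  f→[1+2+4+8+16]=31
[q^17] f(1)=1,f(17)=17 ⇒ 18
q^18  k|18↦f(k): 1:1 2:2 3:3 6:6 9:9 18:18  a_18=39
n=19: 1·19 19·1  f→[1+19]=20
n=20: 20·1 10·2 5·4 4·5 2·10 1·20  f→[20+10+5+4+2+1]=42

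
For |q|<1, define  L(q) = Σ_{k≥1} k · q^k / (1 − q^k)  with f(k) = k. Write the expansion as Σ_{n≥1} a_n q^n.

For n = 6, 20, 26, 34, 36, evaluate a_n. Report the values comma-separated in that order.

12, 42, 42, 54, 91

n=6: 6·1 3·2 2·3 1·6  f→[6+3+2+1]=12
d|20:{1,2,4,5,10,20}  Σf=1+2+4+5+10+20=42
d|26:{26,13,2,1}  Σf=26+13+2+1=42
[q^34] f(1)=1,f(2)=2,f(17)=17,f(34)=34 ⇒ 54
q^36  k|36↦f(k): 1:1 2:2 3:3 4:4 6:6 9:9 12:12 18:18 36:36  a_36=91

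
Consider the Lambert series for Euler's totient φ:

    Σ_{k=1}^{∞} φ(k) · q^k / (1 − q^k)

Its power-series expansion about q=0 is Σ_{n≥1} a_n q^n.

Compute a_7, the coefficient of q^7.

[q^7] φ(7)=6,φ(1)=1 ⇒ 7

a_7 = 7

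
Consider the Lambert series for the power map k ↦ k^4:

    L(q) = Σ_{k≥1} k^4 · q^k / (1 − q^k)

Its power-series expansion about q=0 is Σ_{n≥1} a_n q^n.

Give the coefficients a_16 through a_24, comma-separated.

q^16  k|16↦f(k): 1:1 2:16 4:256 8:4096 16:65536  a_16=69905
n=17: 17·1 1·17  f→[83521+1]=83522
q^18  k|18↦f(k): 18:104976 9:6561 6:1296 3:81 2:16 1:1  a_18=112931
n=19: 19·1 1·19  f→[130321+1]=130322
d|20:{20,10,5,4,2,1}  Σf=160000+10000+625+256+16+1=170898
q^21  k|21↦f(k): 1:1 3:81 7:2401 21:194481  a_21=196964
n=22: 22·1 11·2 2·11 1·22  f→[234256+14641+16+1]=248914
q^23  k|23↦f(k): 23:279841 1:1  a_23=279842
n=24: 24·1 12·2 8·3 6·4 4·6 3·8 2·12 1·24  f→[331776+20736+4096+1296+256+81+16+1]=358258

69905, 83522, 112931, 130322, 170898, 196964, 248914, 279842, 358258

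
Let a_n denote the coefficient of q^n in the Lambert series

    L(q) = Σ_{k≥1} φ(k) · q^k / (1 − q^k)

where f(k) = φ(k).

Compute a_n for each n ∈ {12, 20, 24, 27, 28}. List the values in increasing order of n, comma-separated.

n=12: 12·1 6·2 4·3 3·4 2·6 1·12  φ→[4+2+2+2+1+1]=12
n=20: 20·1 10·2 5·4 4·5 2·10 1·20  φ→[8+4+4+2+1+1]=20
[q^24] φ(1)=1,φ(2)=1,φ(3)=2,φ(4)=2,φ(6)=2,φ(8)=4,φ(12)=4,φ(24)=8 ⇒ 24
[q^27] φ(1)=1,φ(3)=2,φ(9)=6,φ(27)=18 ⇒ 27
[q^28] φ(1)=1,φ(2)=1,φ(4)=2,φ(7)=6,φ(14)=6,φ(28)=12 ⇒ 28

12, 20, 24, 27, 28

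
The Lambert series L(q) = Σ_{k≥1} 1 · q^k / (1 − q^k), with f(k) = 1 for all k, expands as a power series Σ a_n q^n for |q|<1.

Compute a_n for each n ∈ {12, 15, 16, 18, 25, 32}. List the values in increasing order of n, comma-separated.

[q^12] f(12)=1,f(6)=1,f(4)=1,f(3)=1,f(2)=1,f(1)=1 ⇒ 6
d|15:{15,5,3,1}  Σf=1+1+1+1=4
n=16: 1·16 2·8 4·4 8·2 16·1  f→[1+1+1+1+1]=5
q^18  k|18↦f(k): 18:1 9:1 6:1 3:1 2:1 1:1  a_18=6
n=25: 25·1 5·5 1·25  f→[1+1+1]=3
[q^32] f(32)=1,f(16)=1,f(8)=1,f(4)=1,f(2)=1,f(1)=1 ⇒ 6

6, 4, 5, 6, 3, 6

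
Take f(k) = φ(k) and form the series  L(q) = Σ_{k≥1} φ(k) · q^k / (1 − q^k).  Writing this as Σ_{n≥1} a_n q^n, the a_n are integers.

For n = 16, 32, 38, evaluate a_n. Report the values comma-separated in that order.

n=16: 1·16 2·8 4·4 8·2 16·1  φ→[1+1+2+4+8]=16
n=32: 32·1 16·2 8·4 4·8 2·16 1·32  φ→[16+8+4+2+1+1]=32
n=38: 38·1 19·2 2·19 1·38  φ→[18+18+1+1]=38

16, 32, 38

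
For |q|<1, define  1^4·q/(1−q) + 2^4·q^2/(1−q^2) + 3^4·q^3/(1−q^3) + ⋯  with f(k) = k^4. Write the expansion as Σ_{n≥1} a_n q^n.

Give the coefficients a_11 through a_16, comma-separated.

14642, 22386, 28562, 40834, 51332, 69905

q^11  k|11↦f(k): 11:14641 1:1  a_11=14642
q^12  k|12↦f(k): 12:20736 6:1296 4:256 3:81 2:16 1:1  a_12=22386
n=13: 13·1 1·13  f→[28561+1]=28562
[q^14] f(14)=38416,f(7)=2401,f(2)=16,f(1)=1 ⇒ 40834
d|15:{15,5,3,1}  Σf=50625+625+81+1=51332
[q^16] f(16)=65536,f(8)=4096,f(4)=256,f(2)=16,f(1)=1 ⇒ 69905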